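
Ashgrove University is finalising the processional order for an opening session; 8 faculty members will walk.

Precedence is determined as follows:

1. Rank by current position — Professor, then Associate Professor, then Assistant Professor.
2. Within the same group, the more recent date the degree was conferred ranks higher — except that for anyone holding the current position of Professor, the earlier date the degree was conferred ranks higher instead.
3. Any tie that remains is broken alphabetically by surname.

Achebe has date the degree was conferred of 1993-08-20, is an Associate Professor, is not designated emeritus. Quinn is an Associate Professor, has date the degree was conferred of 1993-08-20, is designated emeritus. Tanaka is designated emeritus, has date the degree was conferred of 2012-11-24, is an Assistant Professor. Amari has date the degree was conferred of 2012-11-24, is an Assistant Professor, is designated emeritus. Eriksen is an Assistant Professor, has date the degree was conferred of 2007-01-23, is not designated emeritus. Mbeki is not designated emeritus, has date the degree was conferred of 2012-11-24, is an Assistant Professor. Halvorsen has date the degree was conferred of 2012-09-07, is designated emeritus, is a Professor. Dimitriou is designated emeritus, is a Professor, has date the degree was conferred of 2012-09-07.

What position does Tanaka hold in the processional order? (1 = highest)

7

By current position: Dimitriou and Halvorsen (Professor); then Achebe and Quinn (Associate Professor); then Amari, Mbeki, Tanaka and Eriksen (Assistant Professor).
Dimitriou and Halvorsen both have date the degree was conferred 2012-09-07, so the next rule applies.
Among Dimitriou and Halvorsen, alphabetically by surname: Dimitriou before Halvorsen.
Achebe and Quinn both have date the degree was conferred 1993-08-20, so the next rule applies.
Among Achebe and Quinn, alphabetically by surname: Achebe before Quinn.
Among Amari, Mbeki, Tanaka and Eriksen, by date the degree was conferred (later first): Amari, Mbeki and Tanaka (2012-11-24) before Eriksen (2007-01-23).
Among Amari, Mbeki and Tanaka, alphabetically by surname: Amari before Mbeki before Tanaka.
Order: Dimitriou, Halvorsen, Achebe, Quinn, Amari, Mbeki, Tanaka, Eriksen. So position 7.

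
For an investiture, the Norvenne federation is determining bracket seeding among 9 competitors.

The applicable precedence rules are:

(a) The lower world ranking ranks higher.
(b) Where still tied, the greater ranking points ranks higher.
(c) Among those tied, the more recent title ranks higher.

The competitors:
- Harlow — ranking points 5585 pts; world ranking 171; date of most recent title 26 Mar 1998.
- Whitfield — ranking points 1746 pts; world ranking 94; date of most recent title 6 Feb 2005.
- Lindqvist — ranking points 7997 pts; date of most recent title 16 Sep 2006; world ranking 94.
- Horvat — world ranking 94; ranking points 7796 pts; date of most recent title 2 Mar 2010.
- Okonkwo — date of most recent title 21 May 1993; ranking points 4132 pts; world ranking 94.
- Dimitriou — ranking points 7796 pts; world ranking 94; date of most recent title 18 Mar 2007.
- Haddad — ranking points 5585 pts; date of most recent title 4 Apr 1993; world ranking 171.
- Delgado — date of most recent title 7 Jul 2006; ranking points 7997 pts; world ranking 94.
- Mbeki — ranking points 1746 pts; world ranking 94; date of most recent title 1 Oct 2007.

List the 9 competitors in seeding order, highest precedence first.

Lindqvist, Delgado, Horvat, Dimitriou, Okonkwo, Mbeki, Whitfield, Harlow, Haddad

By world ranking (lower first): Lindqvist, Delgado, Horvat, Dimitriou, Okonkwo, Mbeki and Whitfield (each 94); then Harlow and Haddad (both 171).
Among Lindqvist, Delgado, Horvat, Dimitriou, Okonkwo, Mbeki and Whitfield, by ranking points (higher first): Lindqvist and Delgado (7997 pts) before Horvat and Dimitriou (7796 pts) before Okonkwo (4132 pts) before Mbeki and Whitfield (1746 pts).
Among Lindqvist and Delgado, by date of most recent title (later first): Lindqvist (16 Sep 2006) before Delgado (7 Jul 2006).
Among Horvat and Dimitriou, by date of most recent title (later first): Horvat (2 Mar 2010) before Dimitriou (18 Mar 2007).
Among Mbeki and Whitfield, by date of most recent title (later first): Mbeki (1 Oct 2007) before Whitfield (6 Feb 2005).
Harlow and Haddad both have ranking points 5585 pts, so the next rule applies.
Among Harlow and Haddad, by date of most recent title (later first): Harlow (26 Mar 1998) before Haddad (4 Apr 1993).
Full order: Lindqvist, Delgado, Horvat, Dimitriou, Okonkwo, Mbeki, Whitfield, Harlow, Haddad.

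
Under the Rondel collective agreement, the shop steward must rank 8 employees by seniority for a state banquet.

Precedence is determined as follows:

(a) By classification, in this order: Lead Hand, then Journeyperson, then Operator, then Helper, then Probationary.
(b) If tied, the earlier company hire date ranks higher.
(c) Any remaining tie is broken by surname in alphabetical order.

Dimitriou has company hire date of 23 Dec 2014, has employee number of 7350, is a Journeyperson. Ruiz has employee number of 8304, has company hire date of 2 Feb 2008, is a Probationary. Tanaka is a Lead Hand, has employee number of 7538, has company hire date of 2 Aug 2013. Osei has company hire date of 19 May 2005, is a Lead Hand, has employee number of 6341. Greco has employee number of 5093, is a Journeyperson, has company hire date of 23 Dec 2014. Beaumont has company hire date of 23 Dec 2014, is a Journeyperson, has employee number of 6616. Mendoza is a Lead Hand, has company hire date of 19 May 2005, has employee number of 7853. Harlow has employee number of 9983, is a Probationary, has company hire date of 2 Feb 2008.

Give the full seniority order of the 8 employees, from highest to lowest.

By classification: Mendoza, Osei and Tanaka (Lead Hand); then Beaumont, Dimitriou and Greco (Journeyperson); then Harlow and Ruiz (Probationary).
Among Mendoza, Osei and Tanaka, by company hire date (earlier first): Mendoza and Osei (19 May 2005) before Tanaka (2 Aug 2013).
Among Mendoza and Osei, alphabetically by surname: Mendoza before Osei.
Beaumont, Dimitriou and Greco all have company hire date 23 Dec 2014, so the next rule applies.
Among Beaumont, Dimitriou and Greco, alphabetically by surname: Beaumont before Dimitriou before Greco.
Harlow and Ruiz both have company hire date 2 Feb 2008, so the next rule applies.
Among Harlow and Ruiz, alphabetically by surname: Harlow before Ruiz.
Full order: Mendoza, Osei, Tanaka, Beaumont, Dimitriou, Greco, Harlow, Ruiz.

Mendoza, Osei, Tanaka, Beaumont, Dimitriou, Greco, Harlow, Ruiz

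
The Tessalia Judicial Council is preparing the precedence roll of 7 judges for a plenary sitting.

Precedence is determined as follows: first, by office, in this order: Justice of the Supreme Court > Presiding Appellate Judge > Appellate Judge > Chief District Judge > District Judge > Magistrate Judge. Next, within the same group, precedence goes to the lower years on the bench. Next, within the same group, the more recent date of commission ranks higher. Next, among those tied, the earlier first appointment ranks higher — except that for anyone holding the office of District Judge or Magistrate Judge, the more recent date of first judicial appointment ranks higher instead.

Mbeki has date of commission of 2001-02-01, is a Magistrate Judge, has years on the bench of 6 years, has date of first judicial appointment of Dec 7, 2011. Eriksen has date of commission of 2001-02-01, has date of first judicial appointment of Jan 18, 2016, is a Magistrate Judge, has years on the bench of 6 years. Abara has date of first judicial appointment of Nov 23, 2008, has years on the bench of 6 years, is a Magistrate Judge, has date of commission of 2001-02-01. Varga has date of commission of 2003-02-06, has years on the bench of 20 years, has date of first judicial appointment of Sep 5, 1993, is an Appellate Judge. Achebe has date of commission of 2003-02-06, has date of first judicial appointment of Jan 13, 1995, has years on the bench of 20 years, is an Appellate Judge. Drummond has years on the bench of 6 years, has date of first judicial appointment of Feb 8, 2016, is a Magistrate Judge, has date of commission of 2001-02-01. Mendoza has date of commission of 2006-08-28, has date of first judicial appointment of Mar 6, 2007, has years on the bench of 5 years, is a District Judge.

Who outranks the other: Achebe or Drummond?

Achebe

By office: Varga and Achebe (Appellate Judge); then Mendoza (District Judge); then Drummond, Eriksen, Mbeki and Abara (Magistrate Judge).
Varga and Achebe both have years on the bench 20 years, so the next rule applies.
Varga and Achebe both have date of commission 2003-02-06, so the next rule applies.
Among Varga and Achebe, by date of first judicial appointment (earlier first): Varga (Sep 5, 1993) before Achebe (Jan 13, 1995).
Drummond, Eriksen, Mbeki and Abara all have years on the bench 6 years, so the next rule applies.
Drummond, Eriksen, Mbeki and Abara all have date of commission 2001-02-01, so the next rule applies.
Among Drummond, Eriksen, Mbeki and Abara, by date of first judicial appointment (later first) (reversed rule for this group): Drummond (Feb 8, 2016) before Eriksen (Jan 18, 2016) before Mbeki (Dec 7, 2011) before Abara (Nov 23, 2008).
So Achebe takes precedence.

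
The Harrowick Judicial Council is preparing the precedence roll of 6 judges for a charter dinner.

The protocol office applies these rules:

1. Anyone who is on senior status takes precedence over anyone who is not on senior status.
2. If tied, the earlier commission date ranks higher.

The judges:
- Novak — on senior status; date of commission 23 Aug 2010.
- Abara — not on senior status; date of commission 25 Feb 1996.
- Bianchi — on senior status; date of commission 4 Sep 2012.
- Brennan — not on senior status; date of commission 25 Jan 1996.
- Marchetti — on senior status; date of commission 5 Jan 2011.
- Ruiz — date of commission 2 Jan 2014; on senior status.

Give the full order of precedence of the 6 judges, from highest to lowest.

Novak, Marchetti, Bianchi, Ruiz, Brennan, Abara

By the first rule: Novak, Marchetti, Bianchi and Ruiz (each on senior status); then Brennan and Abara (both not on senior status).
Among Novak, Marchetti, Bianchi and Ruiz, by date of commission (earlier first): Novak (23 Aug 2010) before Marchetti (5 Jan 2011) before Bianchi (4 Sep 2012) before Ruiz (2 Jan 2014).
Among Brennan and Abara, by date of commission (earlier first): Brennan (25 Jan 1996) before Abara (25 Feb 1996).
Full order: Novak, Marchetti, Bianchi, Ruiz, Brennan, Abara.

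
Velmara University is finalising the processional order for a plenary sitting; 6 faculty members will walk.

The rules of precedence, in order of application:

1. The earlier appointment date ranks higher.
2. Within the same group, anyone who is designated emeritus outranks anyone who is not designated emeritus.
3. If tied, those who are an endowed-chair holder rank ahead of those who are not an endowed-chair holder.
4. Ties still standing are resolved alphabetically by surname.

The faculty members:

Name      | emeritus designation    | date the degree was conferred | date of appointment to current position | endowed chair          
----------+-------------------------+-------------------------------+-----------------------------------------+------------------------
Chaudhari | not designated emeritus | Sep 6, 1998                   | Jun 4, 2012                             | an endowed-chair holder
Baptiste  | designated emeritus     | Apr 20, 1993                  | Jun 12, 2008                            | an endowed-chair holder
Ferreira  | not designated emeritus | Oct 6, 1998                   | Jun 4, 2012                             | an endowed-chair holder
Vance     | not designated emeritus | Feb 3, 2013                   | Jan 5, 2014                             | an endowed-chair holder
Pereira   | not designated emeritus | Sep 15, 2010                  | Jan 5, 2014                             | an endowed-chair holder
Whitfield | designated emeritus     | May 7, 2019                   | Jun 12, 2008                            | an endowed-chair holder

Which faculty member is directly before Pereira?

Ferreira

By date of appointment to current position (earlier first): Baptiste and Whitfield (both Jun 12, 2008); then Chaudhari and Ferreira (both Jun 4, 2012); then Pereira and Vance (both Jan 5, 2014).
Baptiste and Whitfield are each designated emeritus, so the next rule applies.
Baptiste and Whitfield are each an endowed-chair holder, so the next rule applies.
Among Baptiste and Whitfield, alphabetically by surname: Baptiste before Whitfield.
Chaudhari and Ferreira are each not designated emeritus, so the next rule applies.
Chaudhari and Ferreira are each an endowed-chair holder, so the next rule applies.
Among Chaudhari and Ferreira, alphabetically by surname: Chaudhari before Ferreira.
Pereira and Vance are each not designated emeritus, so the next rule applies.
Pereira and Vance are each an endowed-chair holder, so the next rule applies.
Among Pereira and Vance, alphabetically by surname: Pereira before Vance.
Order: Baptiste, Whitfield, Chaudhari, Ferreira, Pereira, Vance.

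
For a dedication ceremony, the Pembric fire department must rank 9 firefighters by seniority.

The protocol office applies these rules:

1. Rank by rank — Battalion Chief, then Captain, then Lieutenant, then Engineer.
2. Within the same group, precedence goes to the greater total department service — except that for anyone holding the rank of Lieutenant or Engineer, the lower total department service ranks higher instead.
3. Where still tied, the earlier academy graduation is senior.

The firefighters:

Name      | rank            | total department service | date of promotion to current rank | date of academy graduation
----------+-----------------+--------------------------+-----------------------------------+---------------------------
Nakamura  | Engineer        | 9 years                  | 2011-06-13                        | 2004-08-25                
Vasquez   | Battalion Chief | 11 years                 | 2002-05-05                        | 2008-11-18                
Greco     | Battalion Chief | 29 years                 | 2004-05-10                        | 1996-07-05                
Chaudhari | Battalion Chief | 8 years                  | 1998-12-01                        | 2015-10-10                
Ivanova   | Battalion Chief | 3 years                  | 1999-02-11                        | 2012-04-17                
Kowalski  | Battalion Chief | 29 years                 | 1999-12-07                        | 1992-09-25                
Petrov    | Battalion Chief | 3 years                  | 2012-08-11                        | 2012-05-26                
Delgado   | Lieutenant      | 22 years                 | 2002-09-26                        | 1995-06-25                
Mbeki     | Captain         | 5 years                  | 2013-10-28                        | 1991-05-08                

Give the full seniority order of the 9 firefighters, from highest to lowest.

By rank: Kowalski, Greco, Vasquez, Chaudhari, Ivanova and Petrov (Battalion Chief); then Mbeki (Captain); then Delgado (Lieutenant); then Nakamura (Engineer).
Among Kowalski, Greco, Vasquez, Chaudhari, Ivanova and Petrov, by total department service (higher first): Kowalski and Greco (29 years) before Vasquez (11 years) before Chaudhari (8 years) before Ivanova and Petrov (3 years).
Among Kowalski and Greco, by date of academy graduation (earlier first): Kowalski (1992-09-25) before Greco (1996-07-05).
Among Ivanova and Petrov, by date of academy graduation (earlier first): Ivanova (2012-04-17) before Petrov (2012-05-26).
Full order: Kowalski, Greco, Vasquez, Chaudhari, Ivanova, Petrov, Mbeki, Delgado, Nakamura.

Kowalski, Greco, Vasquez, Chaudhari, Ivanova, Petrov, Mbeki, Delgado, Nakamura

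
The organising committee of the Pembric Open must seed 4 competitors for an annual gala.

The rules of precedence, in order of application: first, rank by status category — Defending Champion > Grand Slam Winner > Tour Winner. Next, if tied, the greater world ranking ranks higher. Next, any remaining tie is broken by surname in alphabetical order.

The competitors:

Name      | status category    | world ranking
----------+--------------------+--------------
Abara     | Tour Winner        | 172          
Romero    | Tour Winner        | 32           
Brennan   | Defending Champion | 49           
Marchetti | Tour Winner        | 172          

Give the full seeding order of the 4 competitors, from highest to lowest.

By status category: Brennan (Defending Champion); then Abara, Marchetti and Romero (Tour Winner).
Among Abara, Marchetti and Romero, by world ranking (higher first): Abara and Marchetti (172) before Romero (32).
Among Abara and Marchetti, alphabetically by surname: Abara before Marchetti.
Full order: Brennan, Abara, Marchetti, Romero.

Brennan, Abara, Marchetti, Romero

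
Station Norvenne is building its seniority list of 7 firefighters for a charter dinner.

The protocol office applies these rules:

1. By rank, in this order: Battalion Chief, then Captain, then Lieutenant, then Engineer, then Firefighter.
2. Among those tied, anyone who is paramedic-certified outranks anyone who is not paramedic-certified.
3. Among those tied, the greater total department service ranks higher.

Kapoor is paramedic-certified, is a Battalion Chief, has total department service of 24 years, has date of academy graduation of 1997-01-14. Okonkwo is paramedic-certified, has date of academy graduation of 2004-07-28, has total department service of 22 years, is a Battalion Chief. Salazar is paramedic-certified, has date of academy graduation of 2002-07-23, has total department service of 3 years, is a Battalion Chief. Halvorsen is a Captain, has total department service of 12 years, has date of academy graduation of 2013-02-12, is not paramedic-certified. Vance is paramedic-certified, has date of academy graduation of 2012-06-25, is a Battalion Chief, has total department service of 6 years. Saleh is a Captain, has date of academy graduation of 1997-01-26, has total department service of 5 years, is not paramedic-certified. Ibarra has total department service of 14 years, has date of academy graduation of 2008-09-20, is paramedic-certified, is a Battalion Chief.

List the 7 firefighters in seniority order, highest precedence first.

Kapoor, Okonkwo, Ibarra, Vance, Salazar, Halvorsen, Saleh

By rank: Kapoor, Okonkwo, Ibarra, Vance and Salazar (Battalion Chief); then Halvorsen and Saleh (Captain).
Kapoor, Okonkwo, Ibarra, Vance and Salazar are each paramedic-certified, so the next rule applies.
Among Kapoor, Okonkwo, Ibarra, Vance and Salazar, by total department service (higher first): Kapoor (24 years) before Okonkwo (22 years) before Ibarra (14 years) before Vance (6 years) before Salazar (3 years).
Halvorsen and Saleh are each not paramedic-certified, so the next rule applies.
Among Halvorsen and Saleh, by total department service (higher first): Halvorsen (12 years) before Saleh (5 years).
Full order: Kapoor, Okonkwo, Ibarra, Vance, Salazar, Halvorsen, Saleh.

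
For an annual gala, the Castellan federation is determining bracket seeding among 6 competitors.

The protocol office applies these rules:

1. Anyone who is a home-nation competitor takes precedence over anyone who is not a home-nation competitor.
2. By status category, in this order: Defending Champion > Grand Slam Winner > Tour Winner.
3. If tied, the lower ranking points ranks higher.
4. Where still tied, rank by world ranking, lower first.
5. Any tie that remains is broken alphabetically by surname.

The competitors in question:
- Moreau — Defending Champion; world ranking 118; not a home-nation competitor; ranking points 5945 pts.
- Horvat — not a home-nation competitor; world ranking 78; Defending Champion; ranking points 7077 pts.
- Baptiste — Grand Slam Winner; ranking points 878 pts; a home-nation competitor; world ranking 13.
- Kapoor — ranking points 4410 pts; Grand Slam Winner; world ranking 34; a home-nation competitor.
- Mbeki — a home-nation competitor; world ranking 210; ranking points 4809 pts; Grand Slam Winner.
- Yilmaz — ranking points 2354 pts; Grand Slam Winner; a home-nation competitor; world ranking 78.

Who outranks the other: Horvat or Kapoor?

By the first rule: Baptiste, Yilmaz, Kapoor and Mbeki (each a home-nation competitor); then Moreau and Horvat (both not a home-nation competitor).
Baptiste, Yilmaz, Kapoor and Mbeki are each Grand Slam Winner, so the next rule applies.
Among Baptiste, Yilmaz, Kapoor and Mbeki, by ranking points (lower first): Baptiste (878 pts) before Yilmaz (2354 pts) before Kapoor (4410 pts) before Mbeki (4809 pts).
Moreau and Horvat are each Defending Champion, so the next rule applies.
Among Moreau and Horvat, by ranking points (lower first): Moreau (5945 pts) before Horvat (7077 pts).
So Kapoor takes precedence.

Kapoor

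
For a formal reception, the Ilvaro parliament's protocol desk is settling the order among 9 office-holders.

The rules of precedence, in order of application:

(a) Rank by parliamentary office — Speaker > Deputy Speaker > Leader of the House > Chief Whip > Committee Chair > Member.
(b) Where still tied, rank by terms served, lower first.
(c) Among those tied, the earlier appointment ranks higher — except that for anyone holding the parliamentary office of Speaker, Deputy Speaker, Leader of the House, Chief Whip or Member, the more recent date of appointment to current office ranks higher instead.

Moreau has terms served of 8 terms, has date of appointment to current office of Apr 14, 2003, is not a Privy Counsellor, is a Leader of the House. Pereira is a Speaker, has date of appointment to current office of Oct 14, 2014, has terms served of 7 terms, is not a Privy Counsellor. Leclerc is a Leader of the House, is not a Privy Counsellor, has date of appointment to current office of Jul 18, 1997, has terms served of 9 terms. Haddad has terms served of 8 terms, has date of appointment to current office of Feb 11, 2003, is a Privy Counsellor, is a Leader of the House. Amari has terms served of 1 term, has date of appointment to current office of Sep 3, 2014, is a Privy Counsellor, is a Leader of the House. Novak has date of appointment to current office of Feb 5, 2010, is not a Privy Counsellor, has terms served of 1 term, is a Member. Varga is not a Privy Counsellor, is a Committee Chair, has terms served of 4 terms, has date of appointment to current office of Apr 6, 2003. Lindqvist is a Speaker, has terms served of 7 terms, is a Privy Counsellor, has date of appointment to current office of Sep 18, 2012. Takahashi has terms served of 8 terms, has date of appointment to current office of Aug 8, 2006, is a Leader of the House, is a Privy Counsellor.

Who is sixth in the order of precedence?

By parliamentary office: Pereira and Lindqvist (Speaker); then Amari, Takahashi, Moreau, Haddad and Leclerc (Leader of the House); then Varga (Committee Chair); then Novak (Member).
Pereira and Lindqvist both have terms served 7 terms, so the next rule applies.
Among Pereira and Lindqvist, by date of appointment to current office (later first) (reversed rule for this group): Pereira (Oct 14, 2014) before Lindqvist (Sep 18, 2012).
Among Amari, Takahashi, Moreau, Haddad and Leclerc, by terms served (lower first): Amari (1 term) before Takahashi, Moreau and Haddad (8 terms) before Leclerc (9 terms).
Among Takahashi, Moreau and Haddad, by date of appointment to current office (later first) (reversed rule for this group): Takahashi (Aug 8, 2006) before Moreau (Apr 14, 2003) before Haddad (Feb 11, 2003).
Order: Pereira, Lindqvist, Amari, Takahashi, Moreau, Haddad, Leclerc, Varga, Novak.

Haddad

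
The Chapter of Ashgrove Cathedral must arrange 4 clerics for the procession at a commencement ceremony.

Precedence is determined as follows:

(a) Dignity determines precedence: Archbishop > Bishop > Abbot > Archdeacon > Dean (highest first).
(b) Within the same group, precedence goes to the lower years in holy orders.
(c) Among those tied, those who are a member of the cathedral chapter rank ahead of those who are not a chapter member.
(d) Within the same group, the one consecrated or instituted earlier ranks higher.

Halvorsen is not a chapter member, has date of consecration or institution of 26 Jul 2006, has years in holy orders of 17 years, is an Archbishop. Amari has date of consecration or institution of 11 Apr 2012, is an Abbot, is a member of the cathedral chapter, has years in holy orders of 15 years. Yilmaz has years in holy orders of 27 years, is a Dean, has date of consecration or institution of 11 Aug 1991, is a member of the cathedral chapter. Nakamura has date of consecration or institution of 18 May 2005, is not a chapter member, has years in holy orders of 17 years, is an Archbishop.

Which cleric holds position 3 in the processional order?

Amari

By dignity: Nakamura and Halvorsen (Archbishop); then Amari (Abbot); then Yilmaz (Dean).
Nakamura and Halvorsen both have years in holy orders 17 years, so the next rule applies.
Nakamura and Halvorsen are each not a chapter member, so the next rule applies.
Among Nakamura and Halvorsen, by date of consecration or institution (earlier first): Nakamura (18 May 2005) before Halvorsen (26 Jul 2006).
Order: Nakamura, Halvorsen, Amari, Yilmaz.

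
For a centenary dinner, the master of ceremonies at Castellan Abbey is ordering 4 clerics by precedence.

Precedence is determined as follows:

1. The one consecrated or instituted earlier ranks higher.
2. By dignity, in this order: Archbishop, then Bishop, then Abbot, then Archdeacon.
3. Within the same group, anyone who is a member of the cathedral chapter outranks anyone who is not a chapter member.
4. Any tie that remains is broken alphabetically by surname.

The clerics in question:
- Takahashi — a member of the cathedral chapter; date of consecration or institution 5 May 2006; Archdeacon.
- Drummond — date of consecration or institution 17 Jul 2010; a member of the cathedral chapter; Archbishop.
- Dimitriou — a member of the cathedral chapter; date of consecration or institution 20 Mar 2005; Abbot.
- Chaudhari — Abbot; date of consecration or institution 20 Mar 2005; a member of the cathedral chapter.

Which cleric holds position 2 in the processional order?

Dimitriou

By date of consecration or institution (earlier first): Chaudhari and Dimitriou (both 20 Mar 2005); then Takahashi (5 May 2006); then Drummond (17 Jul 2010).
Chaudhari and Dimitriou are each Abbot, so the next rule applies.
Chaudhari and Dimitriou are each a member of the cathedral chapter, so the next rule applies.
Among Chaudhari and Dimitriou, alphabetically by surname: Chaudhari before Dimitriou.
Order: Chaudhari, Dimitriou, Takahashi, Drummond.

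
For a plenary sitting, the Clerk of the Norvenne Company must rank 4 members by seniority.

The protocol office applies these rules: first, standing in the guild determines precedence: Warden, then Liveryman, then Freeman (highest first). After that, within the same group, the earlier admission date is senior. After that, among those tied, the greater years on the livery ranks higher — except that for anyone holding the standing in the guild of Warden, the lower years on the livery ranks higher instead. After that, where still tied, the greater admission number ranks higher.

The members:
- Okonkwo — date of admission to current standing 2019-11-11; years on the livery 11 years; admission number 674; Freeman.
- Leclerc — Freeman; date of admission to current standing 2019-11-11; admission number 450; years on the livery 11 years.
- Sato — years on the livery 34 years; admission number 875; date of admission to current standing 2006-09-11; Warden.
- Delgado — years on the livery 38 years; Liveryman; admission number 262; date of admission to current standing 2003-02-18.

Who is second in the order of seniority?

By standing in the guild: Sato (Warden); then Delgado (Liveryman); then Okonkwo and Leclerc (Freeman).
Okonkwo and Leclerc both have date of admission to current standing 2019-11-11, so the next rule applies.
Okonkwo and Leclerc both have years on the livery 11 years, so the next rule applies.
Among Okonkwo and Leclerc, by admission number (higher first): Okonkwo (674) before Leclerc (450).
Order: Sato, Delgado, Okonkwo, Leclerc.

Delgado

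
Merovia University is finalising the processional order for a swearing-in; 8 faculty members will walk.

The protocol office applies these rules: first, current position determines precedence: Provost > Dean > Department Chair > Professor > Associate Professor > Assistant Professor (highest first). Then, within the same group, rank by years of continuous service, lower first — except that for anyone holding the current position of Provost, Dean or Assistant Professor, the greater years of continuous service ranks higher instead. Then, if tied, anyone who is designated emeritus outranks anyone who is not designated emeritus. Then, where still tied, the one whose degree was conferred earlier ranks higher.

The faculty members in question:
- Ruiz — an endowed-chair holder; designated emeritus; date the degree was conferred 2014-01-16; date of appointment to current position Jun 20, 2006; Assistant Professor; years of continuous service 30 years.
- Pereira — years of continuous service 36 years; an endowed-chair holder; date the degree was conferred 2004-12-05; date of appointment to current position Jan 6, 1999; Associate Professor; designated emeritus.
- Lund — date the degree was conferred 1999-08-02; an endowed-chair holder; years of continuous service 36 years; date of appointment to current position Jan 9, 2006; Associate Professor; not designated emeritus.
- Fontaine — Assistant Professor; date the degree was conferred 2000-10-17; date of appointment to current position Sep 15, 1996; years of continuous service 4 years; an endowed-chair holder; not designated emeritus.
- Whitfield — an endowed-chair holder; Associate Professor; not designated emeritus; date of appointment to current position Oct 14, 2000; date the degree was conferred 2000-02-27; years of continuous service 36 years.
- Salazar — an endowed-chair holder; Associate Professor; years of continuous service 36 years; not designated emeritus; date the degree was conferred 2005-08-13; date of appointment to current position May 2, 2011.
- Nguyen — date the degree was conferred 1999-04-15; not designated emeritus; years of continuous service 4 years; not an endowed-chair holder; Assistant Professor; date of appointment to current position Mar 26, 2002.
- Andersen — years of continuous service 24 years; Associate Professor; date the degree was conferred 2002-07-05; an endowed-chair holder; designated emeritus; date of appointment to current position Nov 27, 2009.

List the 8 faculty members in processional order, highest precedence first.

Andersen, Pereira, Lund, Whitfield, Salazar, Ruiz, Nguyen, Fontaine

By current position: Andersen, Pereira, Lund, Whitfield and Salazar (Associate Professor); then Ruiz, Nguyen and Fontaine (Assistant Professor).
Among Andersen, Pereira, Lund, Whitfield and Salazar, by years of continuous service (lower first): Andersen (24 years) before Pereira, Lund, Whitfield and Salazar (36 years).
Among Pereira, Lund, Whitfield and Salazar, designated emeritus before not designated emeritus: Pereira (designated emeritus) before Lund, Whitfield and Salazar (not designated emeritus).
Among Lund, Whitfield and Salazar, by date the degree was conferred (earlier first): Lund (1999-08-02) before Whitfield (2000-02-27) before Salazar (2005-08-13).
Among Ruiz, Nguyen and Fontaine, by years of continuous service (higher first) (reversed rule for this group): Ruiz (30 years) before Nguyen and Fontaine (4 years).
Nguyen and Fontaine are each not designated emeritus, so the next rule applies.
Among Nguyen and Fontaine, by date the degree was conferred (earlier first): Nguyen (1999-04-15) before Fontaine (2000-10-17).
Full order: Andersen, Pereira, Lund, Whitfield, Salazar, Ruiz, Nguyen, Fontaine.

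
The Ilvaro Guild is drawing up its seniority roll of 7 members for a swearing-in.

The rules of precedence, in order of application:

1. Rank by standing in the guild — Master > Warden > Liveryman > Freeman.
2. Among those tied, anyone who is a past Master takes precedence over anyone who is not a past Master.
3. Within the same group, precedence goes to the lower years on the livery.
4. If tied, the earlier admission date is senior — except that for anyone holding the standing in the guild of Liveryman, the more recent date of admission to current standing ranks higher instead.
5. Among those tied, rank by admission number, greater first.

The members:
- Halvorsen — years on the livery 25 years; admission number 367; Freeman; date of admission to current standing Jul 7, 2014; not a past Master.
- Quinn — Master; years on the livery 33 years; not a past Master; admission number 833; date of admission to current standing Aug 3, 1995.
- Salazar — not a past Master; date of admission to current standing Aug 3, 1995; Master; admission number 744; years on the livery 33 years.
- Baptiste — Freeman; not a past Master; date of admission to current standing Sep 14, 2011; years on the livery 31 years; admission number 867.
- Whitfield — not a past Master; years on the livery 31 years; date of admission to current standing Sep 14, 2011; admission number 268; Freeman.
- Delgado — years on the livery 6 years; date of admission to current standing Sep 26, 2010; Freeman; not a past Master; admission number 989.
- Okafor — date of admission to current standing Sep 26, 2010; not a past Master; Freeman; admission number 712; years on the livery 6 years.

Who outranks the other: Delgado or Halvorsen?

By standing in the guild: Quinn and Salazar (Master); then Delgado, Okafor, Halvorsen, Baptiste and Whitfield (Freeman).
Quinn and Salazar are each not a past Master, so the next rule applies.
Quinn and Salazar both have years on the livery 33 years, so the next rule applies.
Quinn and Salazar both have date of admission to current standing Aug 3, 1995, so the next rule applies.
Among Quinn and Salazar, by admission number (higher first): Quinn (833) before Salazar (744).
Delgado, Okafor, Halvorsen, Baptiste and Whitfield are each not a past Master, so the next rule applies.
Among Delgado, Okafor, Halvorsen, Baptiste and Whitfield, by years on the livery (lower first): Delgado and Okafor (6 years) before Halvorsen (25 years) before Baptiste and Whitfield (31 years).
Delgado and Okafor both have date of admission to current standing Sep 26, 2010, so the next rule applies.
Among Delgado and Okafor, by admission number (higher first): Delgado (989) before Okafor (712).
Baptiste and Whitfield both have date of admission to current standing Sep 14, 2011, so the next rule applies.
Among Baptiste and Whitfield, by admission number (higher first): Baptiste (867) before Whitfield (268).
So Delgado takes precedence.

Delgado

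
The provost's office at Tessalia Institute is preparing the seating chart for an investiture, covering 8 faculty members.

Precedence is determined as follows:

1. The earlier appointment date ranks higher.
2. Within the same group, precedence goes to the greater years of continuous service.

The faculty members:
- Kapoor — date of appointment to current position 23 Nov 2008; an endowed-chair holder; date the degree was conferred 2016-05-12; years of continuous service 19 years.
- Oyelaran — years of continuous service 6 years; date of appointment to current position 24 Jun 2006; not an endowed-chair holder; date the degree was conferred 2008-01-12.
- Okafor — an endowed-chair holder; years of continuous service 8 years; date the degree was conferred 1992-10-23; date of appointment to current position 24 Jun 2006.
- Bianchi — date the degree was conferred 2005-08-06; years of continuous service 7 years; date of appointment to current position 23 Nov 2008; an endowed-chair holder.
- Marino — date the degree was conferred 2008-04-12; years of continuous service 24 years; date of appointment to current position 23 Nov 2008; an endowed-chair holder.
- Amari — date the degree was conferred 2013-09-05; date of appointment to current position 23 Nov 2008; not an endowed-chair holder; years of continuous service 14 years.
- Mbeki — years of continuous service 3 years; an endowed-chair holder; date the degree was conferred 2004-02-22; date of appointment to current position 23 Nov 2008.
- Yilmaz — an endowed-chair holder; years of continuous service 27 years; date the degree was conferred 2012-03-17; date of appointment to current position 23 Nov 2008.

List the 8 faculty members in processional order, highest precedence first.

Okafor, Oyelaran, Yilmaz, Marino, Kapoor, Amari, Bianchi, Mbeki

By date of appointment to current position (earlier first): Okafor and Oyelaran (both 24 Jun 2006); then Yilmaz, Marino, Kapoor, Amari, Bianchi and Mbeki (each 23 Nov 2008).
Among Okafor and Oyelaran, by years of continuous service (higher first): Okafor (8 years) before Oyelaran (6 years).
Among Yilmaz, Marino, Kapoor, Amari, Bianchi and Mbeki, by years of continuous service (higher first): Yilmaz (27 years) before Marino (24 years) before Kapoor (19 years) before Amari (14 years) before Bianchi (7 years) before Mbeki (3 years).
Full order: Okafor, Oyelaran, Yilmaz, Marino, Kapoor, Amari, Bianchi, Mbeki.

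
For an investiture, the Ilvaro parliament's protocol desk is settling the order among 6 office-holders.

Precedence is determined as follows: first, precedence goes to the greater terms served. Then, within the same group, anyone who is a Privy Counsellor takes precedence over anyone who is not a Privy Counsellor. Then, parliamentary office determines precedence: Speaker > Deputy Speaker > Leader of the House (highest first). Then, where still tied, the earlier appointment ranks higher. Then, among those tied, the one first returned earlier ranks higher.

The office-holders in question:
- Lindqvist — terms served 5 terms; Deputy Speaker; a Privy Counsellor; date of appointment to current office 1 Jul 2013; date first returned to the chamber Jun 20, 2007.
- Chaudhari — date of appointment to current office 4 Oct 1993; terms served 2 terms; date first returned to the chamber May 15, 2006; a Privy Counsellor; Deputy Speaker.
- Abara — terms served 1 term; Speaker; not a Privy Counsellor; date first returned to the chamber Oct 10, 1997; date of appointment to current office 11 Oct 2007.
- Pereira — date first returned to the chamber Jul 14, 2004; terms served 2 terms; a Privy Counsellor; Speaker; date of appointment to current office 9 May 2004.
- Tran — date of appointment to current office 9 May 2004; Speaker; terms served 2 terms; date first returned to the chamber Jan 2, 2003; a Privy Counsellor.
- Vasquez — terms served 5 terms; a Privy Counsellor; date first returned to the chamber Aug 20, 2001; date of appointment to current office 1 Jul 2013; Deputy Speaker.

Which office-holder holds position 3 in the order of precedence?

By terms served (higher first): Vasquez and Lindqvist (both 5 terms); then Tran, Pereira and Chaudhari (each 2 terms); then Abara (1 term).
Vasquez and Lindqvist are each a Privy Counsellor, so the next rule applies.
Vasquez and Lindqvist are each Deputy Speaker, so the next rule applies.
Vasquez and Lindqvist both have date of appointment to current office 1 Jul 2013, so the next rule applies.
Among Vasquez and Lindqvist, by date first returned to the chamber (earlier first): Vasquez (Aug 20, 2001) before Lindqvist (Jun 20, 2007).
Tran, Pereira and Chaudhari are each a Privy Counsellor, so the next rule applies.
Among Tran, Pereira and Chaudhari, by parliamentary office: Tran and Pereira (Speaker) before Chaudhari (Deputy Speaker).
Tran and Pereira both have date of appointment to current office 9 May 2004, so the next rule applies.
Among Tran and Pereira, by date first returned to the chamber (earlier first): Tran (Jan 2, 2003) before Pereira (Jul 14, 2004).
Order: Vasquez, Lindqvist, Tran, Pereira, Chaudhari, Abara.

Tran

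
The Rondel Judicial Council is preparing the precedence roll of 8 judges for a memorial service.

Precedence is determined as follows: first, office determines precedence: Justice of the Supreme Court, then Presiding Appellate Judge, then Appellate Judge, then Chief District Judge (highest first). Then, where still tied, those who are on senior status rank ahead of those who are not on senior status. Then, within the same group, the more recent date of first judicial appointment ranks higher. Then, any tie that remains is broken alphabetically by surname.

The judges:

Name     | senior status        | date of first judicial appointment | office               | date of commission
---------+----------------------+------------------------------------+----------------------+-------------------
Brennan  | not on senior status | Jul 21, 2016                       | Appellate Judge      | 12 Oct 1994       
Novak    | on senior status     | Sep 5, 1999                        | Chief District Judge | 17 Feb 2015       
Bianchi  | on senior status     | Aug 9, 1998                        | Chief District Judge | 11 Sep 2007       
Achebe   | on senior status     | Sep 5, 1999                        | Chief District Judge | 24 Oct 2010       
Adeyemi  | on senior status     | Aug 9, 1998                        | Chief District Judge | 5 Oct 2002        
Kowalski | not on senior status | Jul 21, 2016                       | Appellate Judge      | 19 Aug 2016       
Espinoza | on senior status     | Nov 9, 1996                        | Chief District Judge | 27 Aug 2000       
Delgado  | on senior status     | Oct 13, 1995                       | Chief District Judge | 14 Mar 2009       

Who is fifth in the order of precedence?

Adeyemi

By office: Brennan and Kowalski (Appellate Judge); then Achebe, Novak, Adeyemi, Bianchi, Espinoza and Delgado (Chief District Judge).
Brennan and Kowalski are each not on senior status, so the next rule applies.
Brennan and Kowalski both have date of first judicial appointment Jul 21, 2016, so the next rule applies.
Among Brennan and Kowalski, alphabetically by surname: Brennan before Kowalski.
Achebe, Novak, Adeyemi, Bianchi, Espinoza and Delgado are each on senior status, so the next rule applies.
Among Achebe, Novak, Adeyemi, Bianchi, Espinoza and Delgado, by date of first judicial appointment (later first): Achebe and Novak (Sep 5, 1999) before Adeyemi and Bianchi (Aug 9, 1998) before Espinoza (Nov 9, 1996) before Delgado (Oct 13, 1995).
Among Achebe and Novak, alphabetically by surname: Achebe before Novak.
Among Adeyemi and Bianchi, alphabetically by surname: Adeyemi before Bianchi.
Order: Brennan, Kowalski, Achebe, Novak, Adeyemi, Bianchi, Espinoza, Delgado.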